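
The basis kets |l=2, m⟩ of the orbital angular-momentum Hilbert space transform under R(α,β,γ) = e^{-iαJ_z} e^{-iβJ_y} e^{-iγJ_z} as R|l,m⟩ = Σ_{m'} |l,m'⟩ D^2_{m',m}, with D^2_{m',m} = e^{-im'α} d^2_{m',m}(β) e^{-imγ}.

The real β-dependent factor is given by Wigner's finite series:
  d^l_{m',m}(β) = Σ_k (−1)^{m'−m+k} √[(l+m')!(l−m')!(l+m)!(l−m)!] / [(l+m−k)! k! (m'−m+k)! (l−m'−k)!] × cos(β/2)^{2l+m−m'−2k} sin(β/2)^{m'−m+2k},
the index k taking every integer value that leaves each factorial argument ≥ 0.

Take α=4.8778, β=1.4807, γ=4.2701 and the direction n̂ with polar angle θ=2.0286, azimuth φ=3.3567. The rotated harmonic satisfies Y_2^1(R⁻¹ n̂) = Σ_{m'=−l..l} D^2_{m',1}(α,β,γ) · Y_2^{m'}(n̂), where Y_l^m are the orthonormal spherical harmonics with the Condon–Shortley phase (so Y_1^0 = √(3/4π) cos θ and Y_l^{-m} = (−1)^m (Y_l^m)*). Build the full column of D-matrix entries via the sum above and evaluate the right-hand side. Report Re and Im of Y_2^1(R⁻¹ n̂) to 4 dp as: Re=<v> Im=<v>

Need the full column D^2_{m',1} for m'=−2..2 at α=4.8778, β=1.4807, γ=4.2701.
cos(β/2)=0.738233, sin(β/2)=0.674546
d^2_{-2,1}: single k=3 term ⇒ +0.453167;  D = +0.316476-0.324351i
d^2_{-1,1}: k∈[2..3] ⇒ +0.743928 -0.207037 = +0.536892;  D = +0.440769+0.306555i
d^2_{0,1}: k∈[1..2] ⇒ +0.664763 -0.555014 = +0.109749;  D = -0.046974+0.099188i
d^2_{1,1}: k∈[0..1] ⇒ +0.297011 -0.743928 = -0.446917;  D = +0.429896+0.122167i
d^2_{2,1}: single k=0 term ⇒ -0.542777;  D = -0.060376+0.539408i
Y_2^{m'}(θ=2.0286,φ=3.3567) and Σ D·Y over m':
  (+0.3165-0.3244i)·(+0.2825-0.1296i)  (+0.4408+0.3066i)·(+0.2992-0.0654i)  (-0.0470+0.0992i)·(-0.1306+0.0000i)  (+0.4299+0.1222i)·(-0.2992-0.0654i)  (-0.0604+0.5394i)·(+0.2825+0.1296i)
Y_2^1(R⁻¹ n̂) = -0.002208-0.002797i

Re=-0.0022 Im=-0.0028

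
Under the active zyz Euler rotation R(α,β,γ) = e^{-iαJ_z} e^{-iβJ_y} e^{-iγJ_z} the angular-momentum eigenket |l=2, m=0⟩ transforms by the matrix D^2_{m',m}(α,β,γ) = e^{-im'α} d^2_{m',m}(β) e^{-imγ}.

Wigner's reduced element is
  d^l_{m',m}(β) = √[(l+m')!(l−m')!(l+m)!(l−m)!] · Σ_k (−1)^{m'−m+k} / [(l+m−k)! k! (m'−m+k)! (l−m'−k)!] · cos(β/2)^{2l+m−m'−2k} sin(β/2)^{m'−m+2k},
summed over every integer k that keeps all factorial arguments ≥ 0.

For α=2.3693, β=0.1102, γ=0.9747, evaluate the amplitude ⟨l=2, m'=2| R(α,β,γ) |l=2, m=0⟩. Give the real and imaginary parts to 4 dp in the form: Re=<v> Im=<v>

Re=0.0002 Im=0.0074

First d^2_{2,0}(β=0.1102), then the phase factors e^{-i(2)α} and e^{-i(0)γ}:
With c≡cos(β/2)=0.998482 and s≡sin(β/2)=0.055072, N=[24·1·2·2]^{1/2}=9.797959
The bounds max(0,m−m')=0 and min(l+m,l−m')=0 give 1 term
  k=0: (−1)^2·9.7980/(4)·0.9985^2·0.0551^2 = +0.007407
d^2_{2,0}(0.1102) = +0.007407
D = (+0.026208+0.999657i)·(+0.007407)·(+1.000000+0.000000i) = +0.000194+0.007404i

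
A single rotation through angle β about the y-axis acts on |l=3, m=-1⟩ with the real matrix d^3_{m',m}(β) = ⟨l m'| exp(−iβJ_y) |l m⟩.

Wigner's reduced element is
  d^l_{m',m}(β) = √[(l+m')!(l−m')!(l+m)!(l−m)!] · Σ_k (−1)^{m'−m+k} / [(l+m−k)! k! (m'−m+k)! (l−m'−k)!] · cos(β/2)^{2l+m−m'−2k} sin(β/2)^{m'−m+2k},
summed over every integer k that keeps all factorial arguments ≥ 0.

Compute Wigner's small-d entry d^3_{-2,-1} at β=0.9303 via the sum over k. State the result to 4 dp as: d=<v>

d=0.4014

d^3_{-2,-1}(β=0.9303) via Wigner's sum:
c=cos(0.9303/2)=0.893754, s=sin(0.9303/2)=0.448557; N=√[1·120·2·24]=75.894664
k∈{1,2} keeps every argument non-negative
  k=1: (−1)^0·75.8947/(24)·0.8938^5·0.4486^1 = +0.808925
  k=2: (−1)^1·75.8947/(12)·0.8938^3·0.4486^3 = -0.407509
d^3_{-2,-1}(0.9303) = +0.808925 -0.407509 = +0.401416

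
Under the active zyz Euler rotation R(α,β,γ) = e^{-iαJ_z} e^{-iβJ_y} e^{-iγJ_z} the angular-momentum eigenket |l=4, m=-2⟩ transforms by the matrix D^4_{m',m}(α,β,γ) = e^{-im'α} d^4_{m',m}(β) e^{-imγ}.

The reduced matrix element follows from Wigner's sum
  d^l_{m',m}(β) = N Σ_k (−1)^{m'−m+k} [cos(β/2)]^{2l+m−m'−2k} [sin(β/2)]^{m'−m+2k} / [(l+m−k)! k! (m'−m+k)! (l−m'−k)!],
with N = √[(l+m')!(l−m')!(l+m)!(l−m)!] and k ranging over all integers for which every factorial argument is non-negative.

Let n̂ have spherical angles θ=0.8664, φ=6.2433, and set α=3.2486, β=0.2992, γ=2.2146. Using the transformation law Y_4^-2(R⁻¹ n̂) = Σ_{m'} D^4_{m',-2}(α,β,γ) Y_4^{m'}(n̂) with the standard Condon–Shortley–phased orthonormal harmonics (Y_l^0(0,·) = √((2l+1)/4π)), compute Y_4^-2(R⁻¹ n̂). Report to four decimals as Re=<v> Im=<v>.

Need the full column D^4_{m',-2} for m'=−4..4 at α=3.2486, β=0.2992, γ=2.2146.
cos(β/2)=0.988831, sin(β/2)=0.149043
d^4_{-4,-2}: single k=2 term ⇒ +0.109883;  D = +0.015860-0.108733i
d^4_{-3,-2}: k∈[1..2] ⇒ +0.515500 -0.035134 = +0.480366;  D = -0.018169+0.480022i
d^4_{-2,-2}: k∈[0..2] ⇒ +0.914062 -0.249192 +0.007077 = +0.671947;  D = -0.046444-0.670340i
d^4_{-1,-2}: k∈[0..2] ⇒ -0.584522 +0.066397 -0.001006 = -0.519130;  D = -0.090989-0.511094i
d^4_{0,-2}: k∈[0..2] ⇒ +0.197004 -0.011935 +0.000102 = +0.185170;  D = -0.051740-0.177795i
d^4_{1,-2}: k∈[0..2] ⇒ -0.044265 +0.001508 -0.000007 = -0.042763;  D = -0.016266-0.039549i
d^4_{2,-2}: k∈[0..2] ⇒ +0.007077 -0.000129 +0.000000 = +0.006948;  D = -0.003314-0.006107i
d^4_{3,-2}: k∈[0..1] ⇒ -0.000798 +0.000006 = -0.000792;  D = -0.000450-0.000652i
d^4_{4,-2}: single k=0 term ⇒ +0.000057;  D = -0.000037-0.000043i
Y_4^{m'}(θ=0.8664,φ=6.2433) and Σ D·Y over m':
  (+0.0159-0.1087i)·(+0.1473+0.0237i)  (-0.0182+0.4800i)·(+0.3561+0.0428i)  (-0.0464-0.6703i)·(+0.3747+0.0300i)  (-0.0910-0.5111i)·(-0.0151-0.0006i)  (-0.0517-0.1778i)·(-0.3624+0.0000i)  (-0.0163-0.0395i)·(+0.0151-0.0006i)  (-0.0033-0.0061i)·(+0.3747-0.0300i)  (-0.0005-0.0007i)·(-0.3561+0.0428i)  (-0.0000-0.0000i)·(+0.1473-0.0237i)
Y_4^-2(R⁻¹ n̂) = -0.001129-0.028489i

Re=-0.0011 Im=-0.0285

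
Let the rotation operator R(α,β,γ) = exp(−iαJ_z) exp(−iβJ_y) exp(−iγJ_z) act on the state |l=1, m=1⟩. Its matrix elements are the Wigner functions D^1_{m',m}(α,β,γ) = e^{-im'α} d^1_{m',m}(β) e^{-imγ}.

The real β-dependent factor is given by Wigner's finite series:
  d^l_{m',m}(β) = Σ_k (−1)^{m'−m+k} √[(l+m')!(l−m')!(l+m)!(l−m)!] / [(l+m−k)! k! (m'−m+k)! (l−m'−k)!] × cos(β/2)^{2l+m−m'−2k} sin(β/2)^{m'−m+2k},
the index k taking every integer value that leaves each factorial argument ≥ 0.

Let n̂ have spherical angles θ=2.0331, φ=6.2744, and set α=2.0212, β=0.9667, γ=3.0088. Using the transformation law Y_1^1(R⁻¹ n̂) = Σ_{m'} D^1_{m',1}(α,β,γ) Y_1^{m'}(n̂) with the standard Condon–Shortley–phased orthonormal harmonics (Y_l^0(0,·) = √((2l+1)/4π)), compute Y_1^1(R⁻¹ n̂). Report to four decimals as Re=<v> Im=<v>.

Need the full column D^1_{m',1} for m'=−1..1 at α=2.0212, β=0.9667, γ=3.0088.
cos(β/2)=0.885443, sin(β/2)=0.464748
d^1_{-1,1}: single k=2 term ⇒ +0.215991;  D = +0.118945-0.180289i
d^1_{0,1}: single k=1 term ⇒ +0.581960;  D = -0.576836-0.077053i
d^1_{1,1}: single k=0 term ⇒ +0.784009;  D = +0.244845+0.744796i
Y_1^{m'}(θ=2.0331,φ=6.2744) and Σ D·Y over m':
  (+0.1189-0.1803i)·(+0.3092+0.0027i)  (-0.5768-0.0771i)·(-0.2179+0.0000i)  (+0.2448+0.7448i)·(-0.3092+0.0027i)
Y_1^1(R⁻¹ n̂) = +0.085242-0.268270i

Re=0.0852 Im=-0.2683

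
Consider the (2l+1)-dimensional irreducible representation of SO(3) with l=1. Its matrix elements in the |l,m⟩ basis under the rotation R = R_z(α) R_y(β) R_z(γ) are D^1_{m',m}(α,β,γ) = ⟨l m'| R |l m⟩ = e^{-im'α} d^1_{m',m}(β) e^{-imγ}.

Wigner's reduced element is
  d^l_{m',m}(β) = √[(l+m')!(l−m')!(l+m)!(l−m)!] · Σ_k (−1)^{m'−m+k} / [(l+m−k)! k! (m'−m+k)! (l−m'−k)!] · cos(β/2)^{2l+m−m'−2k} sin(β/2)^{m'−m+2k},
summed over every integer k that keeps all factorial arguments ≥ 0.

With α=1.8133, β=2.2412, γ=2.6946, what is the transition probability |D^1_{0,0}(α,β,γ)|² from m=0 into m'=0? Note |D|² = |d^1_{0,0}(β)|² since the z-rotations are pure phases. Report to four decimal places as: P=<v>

First d^1_{0,0}(β=2.2412), then the phase factors e^{-i(0)α} and e^{-i(0)γ}:
Half-angle: c=0.435142, s=0.900362. N=√(1·1·1·1)=1.000000
k∈{0,1} keeps every argument non-negative
  k=0: (−1)^0·1.0000/(1)·0.4351^2·0.9004^0 = +0.189349
  k=1: (−1)^1·1.0000/(1)·0.4351^0·0.9004^2 = -0.810651
d^1_{0,0}(2.2412) = +0.189349 -0.810651 = -0.621302
|D^1_{0,0}|² = |d^1_{0,0}(β)|² = (-0.621302)² = 0.386017 (the z-rotation phases have unit modulus)

P=0.3860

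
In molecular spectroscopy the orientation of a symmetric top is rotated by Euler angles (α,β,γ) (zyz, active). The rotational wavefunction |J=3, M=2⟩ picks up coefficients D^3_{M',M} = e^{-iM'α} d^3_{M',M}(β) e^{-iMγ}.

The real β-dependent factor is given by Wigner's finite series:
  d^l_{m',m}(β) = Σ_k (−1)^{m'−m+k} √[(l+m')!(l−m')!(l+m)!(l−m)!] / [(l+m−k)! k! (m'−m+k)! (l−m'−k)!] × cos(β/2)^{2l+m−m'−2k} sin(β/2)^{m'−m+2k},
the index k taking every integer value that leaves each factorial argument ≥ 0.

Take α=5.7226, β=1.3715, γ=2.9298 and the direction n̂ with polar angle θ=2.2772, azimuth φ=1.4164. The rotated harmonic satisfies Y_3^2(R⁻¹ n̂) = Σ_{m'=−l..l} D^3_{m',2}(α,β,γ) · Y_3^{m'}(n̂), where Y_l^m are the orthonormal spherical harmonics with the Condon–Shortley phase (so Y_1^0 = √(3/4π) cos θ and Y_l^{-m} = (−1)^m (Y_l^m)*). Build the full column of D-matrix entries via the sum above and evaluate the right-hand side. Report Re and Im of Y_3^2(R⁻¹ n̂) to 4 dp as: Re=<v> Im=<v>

Re=0.2046 Im=-0.2901

Need the full column D^3_{m',2} for m'=−3..3 at α=5.7226, β=1.3715, γ=2.9298.
cos(β/2)=0.773944, sin(β/2)=0.633254
d^3_{-3,2}: single k=5 term ⇒ +0.193052;  D = +0.059375-0.183694i
d^3_{-2,2}: k∈[4..5] ⇒ +0.481615 -0.064486 = +0.417129;  D = +0.319686-0.267951i
d^3_{-1,2}: k∈[3..4] ⇒ +0.744547 -0.249229 = +0.495318;  D = +0.490677-0.067647i
d^3_{0,2}: k∈[2..3] ⇒ +0.788052 -0.527583 = +0.260469;  D = +0.237449+0.107061i
d^3_{1,2}: k∈[1..2] ⇒ +0.556066 -0.744547 = -0.188481;  D = -0.104335-0.156970i
d^3_{2,2}: k∈[0..1] ⇒ +0.214911 -0.719390 = -0.504479;  D = -0.013135-0.504308i
d^3_{3,2}: single k=0 term ⇒ -0.430727;  D = +0.219434-0.370641i
Y_3^{m'}(θ=2.2772,φ=1.4164) and Σ D·Y over m':
  (+0.0594-0.1837i)·(-0.0821+0.1643i)  (+0.3197-0.2680i)·(+0.3657+0.1167i)  (+0.4907-0.0676i)·(+0.0418-0.2688i)  (+0.2374+0.1071i)·(+0.2164+0.0000i)  (-0.1043-0.1570i)·(-0.0418-0.2688i)  (-0.0131-0.5043i)·(+0.3657-0.1167i)  (+0.2194-0.3706i)·(+0.0821+0.1643i)
Y_3^2(R⁻¹ n̂) = +0.204645-0.290086i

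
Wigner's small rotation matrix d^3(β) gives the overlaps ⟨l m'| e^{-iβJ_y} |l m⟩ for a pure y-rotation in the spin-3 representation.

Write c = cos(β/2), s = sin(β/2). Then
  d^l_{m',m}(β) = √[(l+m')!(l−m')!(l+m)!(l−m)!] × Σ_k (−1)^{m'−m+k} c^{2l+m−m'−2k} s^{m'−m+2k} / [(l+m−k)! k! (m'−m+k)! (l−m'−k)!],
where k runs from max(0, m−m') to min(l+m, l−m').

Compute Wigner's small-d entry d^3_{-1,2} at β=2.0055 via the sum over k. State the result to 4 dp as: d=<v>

d^3_{-1,2}(β=2.0055) via Wigner's sum:
c=cos(2.0055/2)=0.537986, s=sin(2.0055/2)=0.842954; N=√[2·24·120·1]=75.894664
k: max(0,(2)−(-1))=3 … min(3+(2),3−(-1))=4
  k=3: (−1)^0·75.8947/(12)·0.5380^3·0.8430^3 = +0.589868
  k=4: (−1)^1·75.8947/(24)·0.5380^1·0.8430^5 = -0.724085
d^3_{-1,2}(2.0055) = +0.589868 -0.724085 = -0.134217

d=-0.1342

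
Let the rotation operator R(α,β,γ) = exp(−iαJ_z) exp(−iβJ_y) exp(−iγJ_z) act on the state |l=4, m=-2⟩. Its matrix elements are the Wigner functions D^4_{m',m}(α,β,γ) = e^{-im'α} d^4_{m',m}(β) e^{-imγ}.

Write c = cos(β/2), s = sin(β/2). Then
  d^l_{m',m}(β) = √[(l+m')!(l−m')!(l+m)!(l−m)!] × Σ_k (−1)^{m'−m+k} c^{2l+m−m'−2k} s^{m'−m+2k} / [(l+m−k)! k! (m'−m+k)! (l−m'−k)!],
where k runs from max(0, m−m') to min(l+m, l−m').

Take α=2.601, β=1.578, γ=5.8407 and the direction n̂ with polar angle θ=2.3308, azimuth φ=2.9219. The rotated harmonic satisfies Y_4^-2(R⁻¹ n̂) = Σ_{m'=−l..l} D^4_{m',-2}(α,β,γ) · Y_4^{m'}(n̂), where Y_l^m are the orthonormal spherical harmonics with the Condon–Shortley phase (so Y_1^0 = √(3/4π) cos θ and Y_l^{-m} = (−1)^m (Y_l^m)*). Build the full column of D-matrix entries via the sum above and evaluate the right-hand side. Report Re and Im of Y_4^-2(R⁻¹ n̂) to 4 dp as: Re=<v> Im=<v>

Need the full column D^4_{m',-2} for m'=−4..4 at α=2.601, β=1.578, γ=5.8407.
cos(β/2)=0.704555, sin(β/2)=0.709649
d^4_{-4,-2}: single k=2 term ⇒ +0.325954;  D = -0.324508-0.030676i
d^4_{-3,-2}: k∈[1..2] ⇒ +0.228830 -0.696453 = -0.467623;  D = -0.376513-0.277324i
d^4_{-2,-2}: k∈[0..2] ⇒ +0.060718 -0.739195 +0.937403 = +0.258926;  D = -0.099723-0.238952i
d^4_{-1,-2}: k∈[0..2] ⇒ -0.259469 +1.316172 -0.890181 = +0.166522;  D = -0.024100+0.164769i
d^4_{0,-2}: k∈[0..2] ⇒ +0.584385 -1.580975 +0.601469 = -0.395121;  D = -0.250235+0.305782i
d^4_{1,-2}: k∈[0..2] ⇒ -0.877448 +1.335272 -0.270930 = +0.186894;  D = -0.175921+0.063098i
d^4_{2,-2}: k∈[0..2] ⇒ +0.937403 -0.760805 +0.064320 = +0.240918;  D = +0.236295+0.046969i
d^4_{3,-2}: k∈[0..1] ⇒ -0.706560 +0.238938 = -0.467622;  D = +0.346329+0.314208i
d^4_{4,-2}: single k=0 term ⇒ +0.335483;  D = +0.097024+0.321147i
Y_4^{m'}(θ=2.3308,φ=2.9219) and Σ D·Y over m':
  (-0.3245-0.0307i)·(+0.0779+0.0941i)  (-0.3765-0.2773i)·(+0.2596+0.2011i)  (-0.0997-0.2390i)·(+0.3694+0.1736i)  (-0.0241+0.1648i)·(+0.0743+0.0166i)  (-0.2502+0.3058i)·(-0.3548+0.0000i)  (-0.1759+0.0631i)·(-0.0743+0.0166i)  (+0.2363+0.0470i)·(+0.3694-0.1736i)  (+0.3463+0.3142i)·(-0.2596+0.2011i)  (+0.0970+0.3211i)·(+0.0779-0.0941i)
Y_4^-2(R⁻¹ n̂) = +0.016674-0.410162i

Re=0.0167 Im=-0.4102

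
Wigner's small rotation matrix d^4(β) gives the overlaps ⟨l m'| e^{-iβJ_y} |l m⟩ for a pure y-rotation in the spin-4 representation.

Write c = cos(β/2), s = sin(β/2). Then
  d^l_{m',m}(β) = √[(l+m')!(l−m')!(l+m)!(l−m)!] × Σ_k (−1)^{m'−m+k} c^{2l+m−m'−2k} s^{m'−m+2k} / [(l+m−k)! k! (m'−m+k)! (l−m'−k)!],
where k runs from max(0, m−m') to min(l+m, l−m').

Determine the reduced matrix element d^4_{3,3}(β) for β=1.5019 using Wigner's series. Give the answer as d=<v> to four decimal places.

d^4_{3,3}(β=1.5019) via Wigner's sum:
With c≡cos(β/2)=0.731041 and s≡sin(β/2)=0.682334, N=[5040·1·5040·1]^{1/2}=5040.000000
Admissible k: 0..1 (factorial args all ≥0)
  k=0: (−1)^0·5040.0000/(5040)·0.7310^8·0.6823^0 = +0.081571
  k=1: (−1)^1·5040.0000/(720)·0.7310^6·0.6823^2 = -0.497441
d^4_{3,3}(1.5019) = +0.081571 -0.497441 = -0.415871

d=-0.4159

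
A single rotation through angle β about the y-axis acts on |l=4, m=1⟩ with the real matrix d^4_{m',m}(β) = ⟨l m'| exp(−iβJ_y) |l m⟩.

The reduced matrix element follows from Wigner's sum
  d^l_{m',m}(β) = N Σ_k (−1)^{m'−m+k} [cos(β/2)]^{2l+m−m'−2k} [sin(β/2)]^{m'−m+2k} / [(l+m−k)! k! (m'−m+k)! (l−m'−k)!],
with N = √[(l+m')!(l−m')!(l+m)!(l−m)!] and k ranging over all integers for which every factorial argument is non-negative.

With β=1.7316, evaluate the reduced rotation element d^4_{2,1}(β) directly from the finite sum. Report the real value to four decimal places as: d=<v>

d^4_{2,1}(β=1.7316) via Wigner's sum:
Half-angle: c=0.648031, s=0.761614. N=√(720·2·120·6)=1018.233765
The bounds max(0,m−m')=0 and min(l+m,l−m')=2 give 3 terms
  k=0: (−1)^1·1018.2338/(240)·0.6480^7·0.7616^1 = -0.155075
  k=1: (−1)^2·1018.2338/(48)·0.6480^5·0.7616^3 = +1.071001
  k=2: (−1)^3·1018.2338/(72)·0.6480^3·0.7616^5 = -0.986227
d^4_{2,1}(1.7316) = -0.155075 +1.071001 -0.986227 = -0.070301

d=-0.0703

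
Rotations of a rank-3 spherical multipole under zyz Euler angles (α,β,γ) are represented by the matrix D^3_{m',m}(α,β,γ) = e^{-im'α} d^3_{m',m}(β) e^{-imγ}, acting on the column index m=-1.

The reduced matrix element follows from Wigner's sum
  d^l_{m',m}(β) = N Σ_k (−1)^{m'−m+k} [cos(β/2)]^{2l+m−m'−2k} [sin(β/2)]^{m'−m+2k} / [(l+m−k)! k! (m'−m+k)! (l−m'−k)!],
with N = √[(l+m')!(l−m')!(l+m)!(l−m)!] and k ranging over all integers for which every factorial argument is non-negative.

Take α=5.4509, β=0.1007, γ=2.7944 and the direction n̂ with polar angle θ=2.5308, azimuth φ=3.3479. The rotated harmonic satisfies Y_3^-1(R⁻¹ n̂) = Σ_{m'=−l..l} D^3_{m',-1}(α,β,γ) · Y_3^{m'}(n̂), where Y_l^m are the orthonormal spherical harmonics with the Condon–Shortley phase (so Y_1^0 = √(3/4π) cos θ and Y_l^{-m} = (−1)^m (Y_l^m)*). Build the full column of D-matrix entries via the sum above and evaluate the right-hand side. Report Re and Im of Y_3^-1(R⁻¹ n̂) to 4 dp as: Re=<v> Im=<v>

Need the full column D^3_{m',-1} for m'=−3..3 at α=5.4509, β=0.1007, γ=2.7944.
cos(β/2)=0.998733, sin(β/2)=0.050329
d^3_{-3,-1}: single k=2 term ⇒ +0.009761;  D = +0.009332+0.002862i
d^3_{-2,-1}: k∈[1..2] ⇒ +0.158147 -0.000803 = +0.157344;  D = +0.067157+0.142293i
d^3_{-1,-1}: k∈[0..2] ⇒ +0.992420 -0.020161 +0.000038 = +0.972297;  D = -0.370841+0.898799i
d^3_{0,-1}: k∈[0..2] ⇒ -0.173242 +0.001320 -0.000001 = -0.171923;  D = +0.161665-0.058498i
d^3_{1,-1}: k∈[0..2] ⇒ +0.015121 -0.000051 +0.000000 = +0.015070;  D = -0.013331-0.007027i
d^3_{2,-1}: k∈[0..1] ⇒ -0.000803 +0.000001 = -0.000802;  D = +0.000201+0.000777i
d^3_{3,-1}: single k=0 term ⇒ +0.000025;  D = +0.000014-0.000021i
Y_3^{m'}(θ=2.5308,φ=3.3479) and Σ D·Y over m':
  (+0.0093+0.0029i)·(-0.0641+0.0457i)  (+0.0672+0.1423i)·(-0.2523+0.1104i)  (-0.3708+0.8988i)·(-0.4273+0.0894i)  (+0.1617-0.0585i)·(-0.1086+0.0000i)  (-0.0133-0.0070i)·(+0.4273+0.0894i)  (+0.0002+0.0008i)·(-0.2523-0.1104i)  (+0.0000-0.0000i)·(+0.0641+0.0457i)
Y_3^-1(R⁻¹ n̂) = +0.022107-0.443527i

Re=0.0221 Im=-0.4435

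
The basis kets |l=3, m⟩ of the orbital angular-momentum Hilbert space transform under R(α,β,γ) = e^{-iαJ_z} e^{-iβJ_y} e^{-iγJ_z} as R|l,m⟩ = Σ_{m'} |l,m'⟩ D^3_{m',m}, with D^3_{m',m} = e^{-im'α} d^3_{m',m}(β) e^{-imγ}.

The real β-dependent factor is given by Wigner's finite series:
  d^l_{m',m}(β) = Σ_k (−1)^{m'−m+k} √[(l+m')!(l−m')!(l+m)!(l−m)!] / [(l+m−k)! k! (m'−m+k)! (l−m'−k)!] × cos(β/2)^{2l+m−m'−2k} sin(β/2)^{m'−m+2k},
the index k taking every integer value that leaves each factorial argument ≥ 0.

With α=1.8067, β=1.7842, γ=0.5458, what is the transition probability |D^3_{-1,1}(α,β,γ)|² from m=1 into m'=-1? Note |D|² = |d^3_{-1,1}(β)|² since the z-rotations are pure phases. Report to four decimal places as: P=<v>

P=0.1372

First d^3_{-1,1}(β=1.7842), then the phase factors e^{-i(-1)α} and e^{-i(1)γ}:
Half-angle: c=0.627779, s=0.778392. N=√(2·24·24·2)=48.000000
k: max(0,(1)−(-1))=2 … min(3+(1),3−(-1))=4
  k=2: (−1)^0·48.0000/(8)·0.6278^4·0.7784^2 = +0.564643
  k=3: (−1)^1·48.0000/(6)·0.6278^2·0.7784^4 = -1.157434
  k=4: (−1)^2·48.0000/(48)·0.6278^0·0.7784^6 = +0.222428
d^3_{-1,1}(1.7842) = +0.564643 -1.157434 +0.222428 = -0.370363
|D^3_{-1,1}|² = |d^3_{-1,1}(β)|² = (-0.370363)² = 0.137168 (the z-rotation phases have unit modulus)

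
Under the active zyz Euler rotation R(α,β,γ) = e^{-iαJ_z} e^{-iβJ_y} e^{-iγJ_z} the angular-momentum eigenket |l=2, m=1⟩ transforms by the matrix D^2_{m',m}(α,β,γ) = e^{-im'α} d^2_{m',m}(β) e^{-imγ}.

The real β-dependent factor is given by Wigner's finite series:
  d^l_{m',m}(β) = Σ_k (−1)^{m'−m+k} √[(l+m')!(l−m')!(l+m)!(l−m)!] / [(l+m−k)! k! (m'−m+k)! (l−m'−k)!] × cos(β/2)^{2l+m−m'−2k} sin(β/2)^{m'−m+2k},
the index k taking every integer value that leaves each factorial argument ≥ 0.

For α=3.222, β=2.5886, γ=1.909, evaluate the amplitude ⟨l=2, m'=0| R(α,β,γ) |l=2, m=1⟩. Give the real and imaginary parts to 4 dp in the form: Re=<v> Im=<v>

Re=0.1816 Im=0.5164

Split into d^2_{0,1}(β=2.5886) × two z-phases.
c=cos(2.5886/2)=0.272987, s=sin(2.5886/2)=0.962018; N=√[2·2·6·1]=4.898979
Admissible k: 1..2 (factorial args all ≥0)
  k=1: (−1)^0·4.8990/(2)·0.2730^3·0.9620^1 = +0.047938
  k=2: (−1)^1·4.8990/(2)·0.2730^1·0.9620^3 = -0.595342
d^2_{0,1}(2.5886) = +0.047938 -0.595342 = -0.547404
D = (+1.000000+0.000000i)·(-0.547404)·(-0.331793-0.943352i) = +0.181625+0.516394i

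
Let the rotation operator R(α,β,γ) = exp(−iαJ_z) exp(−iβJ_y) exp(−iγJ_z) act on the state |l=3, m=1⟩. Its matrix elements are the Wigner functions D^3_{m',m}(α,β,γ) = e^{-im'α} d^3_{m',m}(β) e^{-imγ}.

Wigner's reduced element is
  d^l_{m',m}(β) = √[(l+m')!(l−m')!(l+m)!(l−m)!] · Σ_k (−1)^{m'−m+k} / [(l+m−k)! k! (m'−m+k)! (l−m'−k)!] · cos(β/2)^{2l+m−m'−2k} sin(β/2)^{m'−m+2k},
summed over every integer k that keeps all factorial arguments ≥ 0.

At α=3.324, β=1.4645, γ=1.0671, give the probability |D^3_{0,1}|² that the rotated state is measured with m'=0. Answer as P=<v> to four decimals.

First d^3_{0,1}(β=1.4645), then the phase factors e^{-i(0)α} and e^{-i(1)γ}:
Half-angle: c=0.743672, s=0.668545. N=√(6·6·24·2)=41.569219
The bounds max(0,m−m')=1 and min(l+m,l−m')=3 give 3 terms
  k=1: (−1)^0·41.5692/(12)·0.7437^5·0.6685^1 = +0.526779
  k=2: (−1)^1·41.5692/(4)·0.7437^3·0.6685^3 = -1.277166
  k=3: (−1)^2·41.5692/(12)·0.7437^1·0.6685^5 = +0.344052
d^3_{0,1}(1.4645) = +0.526779 -1.277166 +0.344052 = -0.406335
|D^3_{0,1}|² = |d^3_{0,1}(β)|² = (-0.406335)² = 0.165108 (the z-rotation phases have unit modulus)

P=0.1651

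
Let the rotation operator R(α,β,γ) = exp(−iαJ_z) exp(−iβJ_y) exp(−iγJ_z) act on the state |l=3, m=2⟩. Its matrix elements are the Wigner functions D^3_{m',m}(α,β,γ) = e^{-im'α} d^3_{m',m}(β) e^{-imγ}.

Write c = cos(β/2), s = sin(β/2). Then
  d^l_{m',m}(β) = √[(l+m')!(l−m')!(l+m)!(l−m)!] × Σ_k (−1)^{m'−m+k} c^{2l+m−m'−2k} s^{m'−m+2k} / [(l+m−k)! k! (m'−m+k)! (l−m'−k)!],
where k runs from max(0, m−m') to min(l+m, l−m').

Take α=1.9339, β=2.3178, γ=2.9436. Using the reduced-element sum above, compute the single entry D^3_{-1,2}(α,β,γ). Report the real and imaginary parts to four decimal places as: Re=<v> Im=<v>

Split into d^3_{-1,2}(β=2.3178) × two z-phases.
With c≡cos(β/2)=0.400348 and s≡sin(β/2)=0.916363, N=[2·24·120·1]^{1/2}=75.894664
Admissible k: 3..4 (factorial args all ≥0)
  k=3: (−1)^0·75.8947/(12)·0.4003^3·0.9164^3 = +0.312281
  k=4: (−1)^1·75.8947/(24)·0.4003^1·0.9164^5 = -0.818042
d^3_{-1,2}(2.3178) = +0.312281 -0.818042 = -0.505762
D = (-0.355177+0.934799i)·(-0.505762)·(+0.922617+0.385717i) = +0.348096-0.366911i

Re=0.3481 Im=-0.3669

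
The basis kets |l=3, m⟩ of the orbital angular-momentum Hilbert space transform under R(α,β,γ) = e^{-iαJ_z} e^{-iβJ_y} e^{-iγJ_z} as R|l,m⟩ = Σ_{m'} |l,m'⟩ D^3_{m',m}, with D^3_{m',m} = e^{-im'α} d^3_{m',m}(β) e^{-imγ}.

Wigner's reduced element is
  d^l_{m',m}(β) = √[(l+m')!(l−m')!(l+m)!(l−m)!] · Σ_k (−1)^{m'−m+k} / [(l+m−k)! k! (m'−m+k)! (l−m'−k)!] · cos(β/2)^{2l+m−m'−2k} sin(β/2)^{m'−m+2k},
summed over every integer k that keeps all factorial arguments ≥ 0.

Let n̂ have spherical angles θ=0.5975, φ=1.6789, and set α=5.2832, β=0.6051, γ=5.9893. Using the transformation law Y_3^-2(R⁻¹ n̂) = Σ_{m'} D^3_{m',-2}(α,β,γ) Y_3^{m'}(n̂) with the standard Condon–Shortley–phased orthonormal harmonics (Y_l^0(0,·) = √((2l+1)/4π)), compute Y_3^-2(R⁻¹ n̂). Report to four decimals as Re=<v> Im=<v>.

Re=0.3397 Im=-0.0117

Need the full column D^3_{m',-2} for m'=−3..3 at α=5.2832, β=0.6051, γ=5.9893.
cos(β/2)=0.954580, sin(β/2)=0.297955
d^3_{-3,-2}: single k=1 term ⇒ +0.578480;  D = -0.521859+0.249603i
d^3_{-2,-2}: k∈[0..1] ⇒ +0.756612 -0.368571 = +0.388041;  D = -0.330031-0.204097i
d^3_{-1,-2}: k∈[0..1] ⇒ -0.746814 +0.145519 = -0.601295;  D = +0.010197+0.601208i
d^3_{0,-2}: k∈[0..1] ⇒ +0.403749 -0.039336 = +0.364414;  D = +0.303257-0.202070i
d^3_{1,-2}: k∈[0..1] ⇒ -0.145519 +0.007089 = -0.138430;  D = -0.126835-0.055461i
d^3_{2,-2}: k∈[0..1] ⇒ +0.035909 -0.000700 = +0.035209;  D = +0.005561+0.034767i
d^3_{3,-2}: single k=0 term ⇒ -0.005491;  D = +0.004094-0.003659i
Y_3^{m'}(θ=0.5975,φ=1.6789) and Σ D·Y over m':
  (-0.5219+0.2496i)·(+0.0237+0.0704i)  (-0.3300-0.2041i)·(-0.2612+0.0574i)  (+0.0102+0.6012i)·(-0.0474-0.4370i)  (+0.3033-0.2021i)·(+0.1288+0.0000i)  (-0.1268-0.0555i)·(+0.0474-0.4370i)  (+0.0056+0.0348i)·(-0.2612-0.0574i)  (+0.0041-0.0037i)·(-0.0237+0.0704i)
Y_3^-2(R⁻¹ n̂) = +0.339726-0.011693i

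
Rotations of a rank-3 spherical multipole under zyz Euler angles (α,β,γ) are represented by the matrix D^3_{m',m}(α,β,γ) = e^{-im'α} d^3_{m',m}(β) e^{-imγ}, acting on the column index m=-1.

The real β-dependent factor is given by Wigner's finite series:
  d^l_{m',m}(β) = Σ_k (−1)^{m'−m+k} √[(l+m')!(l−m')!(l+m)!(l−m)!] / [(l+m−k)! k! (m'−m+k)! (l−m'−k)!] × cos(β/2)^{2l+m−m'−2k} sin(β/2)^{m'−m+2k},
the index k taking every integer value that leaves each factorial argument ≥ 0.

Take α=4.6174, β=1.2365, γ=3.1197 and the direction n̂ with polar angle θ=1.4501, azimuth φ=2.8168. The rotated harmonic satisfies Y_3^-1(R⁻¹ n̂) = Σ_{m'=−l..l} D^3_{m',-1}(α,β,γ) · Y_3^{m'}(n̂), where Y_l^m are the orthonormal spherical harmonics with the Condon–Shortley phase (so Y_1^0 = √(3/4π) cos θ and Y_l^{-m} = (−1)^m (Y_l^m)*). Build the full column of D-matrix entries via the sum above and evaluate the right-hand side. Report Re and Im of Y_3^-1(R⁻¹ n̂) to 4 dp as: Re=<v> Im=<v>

Re=-0.0457 Im=0.2661

Need the full column D^3_{m',-1} for m'=−3..3 at α=4.6174, β=1.2365, γ=3.1197.
cos(β/2)=0.814894, sin(β/2)=0.579610
d^3_{-3,-1}: single k=2 term ⇒ +0.573749;  D = -0.173310-0.546947i
d^3_{-2,-1}: k∈[1..2] ⇒ +0.658630 -0.666409 = -0.007779;  D = -0.007605+0.001636i
d^3_{-1,-1}: k∈[0..2] ⇒ +0.292824 -1.185131 +0.449673 = -0.442633;  D = -0.051618-0.439613i
d^3_{0,-1}: k∈[0..2] ⇒ -0.721493 +1.095022 -0.184659 = +0.188870;  D = -0.188824+0.004135i
d^3_{1,-1}: k∈[0..2] ⇒ +0.888848 -0.599564 +0.037915 = +0.327199;  D = +0.023896-0.326325i
d^3_{2,-1}: k∈[0..1] ⇒ -0.666409 +0.168570 = -0.497839;  D = -0.490823-0.083286i
d^3_{3,-1}: single k=0 term ⇒ +0.290263;  D = -0.075483+0.280276i
Y_3^{m'}(θ=1.4501,φ=2.8168) and Σ D·Y over m':
  (-0.1733-0.5469i)·(-0.2293-0.3377i)  (-0.0076+0.0016i)·(+0.0966+0.0733i)  (-0.0516-0.4396i)·(+0.2820+0.0950i)  (-0.1888+0.0041i)·(-0.1315+0.0000i)  (+0.0239-0.3263i)·(-0.2820+0.0950i)  (-0.4908-0.0833i)·(+0.0966-0.0733i)  (-0.0755+0.2803i)·(+0.2293-0.3377i)
Y_3^-1(R⁻¹ n̂) = -0.045716+0.266111i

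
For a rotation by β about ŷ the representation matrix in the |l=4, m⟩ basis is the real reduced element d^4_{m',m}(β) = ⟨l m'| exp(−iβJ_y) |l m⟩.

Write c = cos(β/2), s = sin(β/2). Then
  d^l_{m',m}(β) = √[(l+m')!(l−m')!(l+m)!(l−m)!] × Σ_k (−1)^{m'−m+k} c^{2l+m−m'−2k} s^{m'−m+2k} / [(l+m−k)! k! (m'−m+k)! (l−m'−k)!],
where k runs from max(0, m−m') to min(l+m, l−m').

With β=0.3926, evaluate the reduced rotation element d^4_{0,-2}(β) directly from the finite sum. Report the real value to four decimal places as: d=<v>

d=0.2879

d^4_{0,-2}(β=0.3926) via Wigner's sum:
c=cos(0.3926/2)=0.980795, s=sin(0.3926/2)=0.195042; N=√[24·24·2·720]=910.735966
k: max(0,(-2)−(0))=0 … min(4+(-2),4−(0))=2
  k=0: (−1)^2·910.7360/(96)·0.9808^6·0.1950^2 = +0.321252
  k=1: (−1)^3·910.7360/(36)·0.9808^4·0.1950^4 = -0.033878
  k=2: (−1)^4·910.7360/(96)·0.9808^2·0.1950^6 = +0.000502
d^4_{0,-2}(0.3926) = +0.321252 -0.033878 +0.000502 = +0.287877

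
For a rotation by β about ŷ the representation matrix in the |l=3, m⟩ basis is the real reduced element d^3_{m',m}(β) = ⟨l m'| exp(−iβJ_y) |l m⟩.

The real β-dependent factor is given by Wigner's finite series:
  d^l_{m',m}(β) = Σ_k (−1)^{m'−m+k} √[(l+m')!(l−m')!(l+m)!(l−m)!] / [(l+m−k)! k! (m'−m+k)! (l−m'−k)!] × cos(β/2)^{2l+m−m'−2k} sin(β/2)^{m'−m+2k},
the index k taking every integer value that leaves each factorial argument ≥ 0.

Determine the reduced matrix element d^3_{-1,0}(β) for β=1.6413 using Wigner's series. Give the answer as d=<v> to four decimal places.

d^3_{-1,0}(β=1.6413) via Wigner's sum:
With c≡cos(β/2)=0.681746 and s≡sin(β/2)=0.731589, N=[2·24·6·6]^{1/2}=41.569219
Admissible k: 1..3 (factorial args all ≥0)
  k=1: (−1)^0·41.5692/(12)·0.6817^5·0.7316^1 = +0.373225
  k=2: (−1)^1·41.5692/(4)·0.6817^3·0.7316^3 = -1.289380
  k=3: (−1)^2·41.5692/(12)·0.6817^1·0.7316^5 = +0.494936
d^3_{-1,0}(1.6413) = +0.373225 -1.289380 +0.494936 = -0.421219

d=-0.4212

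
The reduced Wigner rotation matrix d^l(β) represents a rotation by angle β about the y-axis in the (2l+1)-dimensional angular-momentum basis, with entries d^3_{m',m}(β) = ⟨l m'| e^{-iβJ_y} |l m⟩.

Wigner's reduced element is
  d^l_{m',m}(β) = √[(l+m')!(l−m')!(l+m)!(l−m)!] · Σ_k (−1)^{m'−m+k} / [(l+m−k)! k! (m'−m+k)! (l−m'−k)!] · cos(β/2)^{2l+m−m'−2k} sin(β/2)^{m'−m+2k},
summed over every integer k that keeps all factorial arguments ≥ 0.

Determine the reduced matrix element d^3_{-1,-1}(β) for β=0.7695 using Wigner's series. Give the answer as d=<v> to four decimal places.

d^3_{-1,-1}(β=0.7695) via Wigner's sum:
Half-angle: c=0.926892, s=0.375327. N=√(2·24·2·24)=48.000000
k∈{0,1,2} keeps every argument non-negative
  k=0: (−1)^0·48.0000/(48)·0.9269^6·0.3753^0 = +0.634126
  k=1: (−1)^1·48.0000/(6)·0.9269^4·0.3753^2 = -0.831817
  k=2: (−1)^2·48.0000/(8)·0.9269^2·0.3753^4 = +0.102294
d^3_{-1,-1}(0.7695) = +0.634126 -0.831817 +0.102294 = -0.095396

d=-0.0954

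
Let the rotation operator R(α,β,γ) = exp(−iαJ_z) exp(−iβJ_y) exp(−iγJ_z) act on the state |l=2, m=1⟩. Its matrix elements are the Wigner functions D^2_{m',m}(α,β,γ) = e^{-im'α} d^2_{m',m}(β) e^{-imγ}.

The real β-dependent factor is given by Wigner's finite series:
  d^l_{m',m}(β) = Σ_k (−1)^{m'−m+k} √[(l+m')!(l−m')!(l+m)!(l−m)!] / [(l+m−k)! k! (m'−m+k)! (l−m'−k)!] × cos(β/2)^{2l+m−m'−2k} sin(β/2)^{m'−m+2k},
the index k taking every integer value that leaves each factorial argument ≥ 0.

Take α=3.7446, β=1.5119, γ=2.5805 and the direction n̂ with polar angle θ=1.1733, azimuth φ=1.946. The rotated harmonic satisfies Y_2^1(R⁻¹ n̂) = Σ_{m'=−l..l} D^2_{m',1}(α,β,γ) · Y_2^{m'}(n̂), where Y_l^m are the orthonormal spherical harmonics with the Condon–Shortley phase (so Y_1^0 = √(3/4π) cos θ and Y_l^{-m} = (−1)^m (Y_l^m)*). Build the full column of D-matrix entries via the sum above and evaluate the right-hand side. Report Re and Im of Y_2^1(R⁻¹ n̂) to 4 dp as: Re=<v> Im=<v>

Need the full column D^2_{m',1} for m'=−2..2 at α=3.7446, β=1.5119, γ=2.5805.
cos(β/2)=0.727620, sin(β/2)=0.685980
d^2_{-2,1}: single k=3 term ⇒ +0.469753;  D = +0.091627-0.460730i
d^2_{-1,1}: k∈[2..3] ⇒ +0.747401 -0.221435 = +0.525966;  D = +0.208060+0.483065i
d^2_{0,1}: k∈[1..2] ⇒ +0.647294 -0.575328 = +0.071966;  D = -0.060932-0.038294i
d^2_{1,1}: k∈[0..1] ⇒ +0.280297 -0.747401 = -0.467104;  D = -0.466694+0.019573i
d^2_{2,1}: single k=0 term ⇒ -0.528513;  D = +0.422360-0.317708i
Y_2^{m'}(θ=1.1733,φ=1.946) and Σ D·Y over m':
  (+0.0916-0.4607i)·(-0.2402+0.2239i)  (+0.2081+0.4831i)·(-0.1011-0.2566i)  (-0.0609-0.0383i)·(-0.1736+0.0000i)  (-0.4667+0.0196i)·(+0.1011-0.2566i)  (+0.4224-0.3177i)·(-0.2402-0.2239i)
Y_2^1(R⁻¹ n̂) = -0.020073+0.139074i

Re=-0.0201 Im=0.1391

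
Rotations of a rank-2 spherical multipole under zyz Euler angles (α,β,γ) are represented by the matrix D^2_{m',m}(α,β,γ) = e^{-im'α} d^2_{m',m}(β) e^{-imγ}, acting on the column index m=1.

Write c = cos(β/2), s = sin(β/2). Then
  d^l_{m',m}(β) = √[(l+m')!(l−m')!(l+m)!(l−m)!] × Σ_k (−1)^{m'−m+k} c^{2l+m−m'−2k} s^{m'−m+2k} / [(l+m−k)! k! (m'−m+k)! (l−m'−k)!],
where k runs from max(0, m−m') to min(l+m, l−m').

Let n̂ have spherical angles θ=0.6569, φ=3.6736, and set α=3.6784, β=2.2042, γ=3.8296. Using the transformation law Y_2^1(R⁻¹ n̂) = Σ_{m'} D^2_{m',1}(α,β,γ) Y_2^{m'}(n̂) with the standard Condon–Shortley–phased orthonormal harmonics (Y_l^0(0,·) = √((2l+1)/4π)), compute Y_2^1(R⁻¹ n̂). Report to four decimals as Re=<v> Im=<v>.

Need the full column D^2_{m',1} for m'=−2..2 at α=3.6784, β=2.2042, γ=3.8296.
cos(β/2)=0.451724, sin(β/2)=0.892158
d^2_{-2,1}: single k=3 term ⇒ +0.641546;  D = -0.594438-0.241300i
d^2_{-1,1}: k∈[2..3] ⇒ +0.487248 -0.633530 = -0.146281;  D = -0.144613+0.022034i
d^2_{0,1}: k∈[1..2] ⇒ +0.201435 -0.785731 = -0.584295;  D = +0.451376-0.371027i
d^2_{1,1}: k∈[0..1] ⇒ +0.041638 -0.487248 = -0.445610;  D = -0.151115+0.419205i
d^2_{2,1}: single k=0 term ⇒ -0.164471;  D = -0.031195-0.161486i
Y_2^{m'}(θ=0.6569,φ=3.6736) and Σ D·Y over m':
  (-0.5944-0.2413i)·(+0.0699-0.1259i)  (-0.1446+0.0220i)·(-0.3220+0.1895i)  (+0.4514-0.3710i)·(+0.2779+0.0000i)  (-0.1511+0.4192i)·(+0.3220+0.1895i)  (-0.0312-0.1615i)·(+0.0699+0.1259i)
Y_2^1(R⁻¹ n̂) = -0.014048+0.011478i

Re=-0.0140 Im=0.0115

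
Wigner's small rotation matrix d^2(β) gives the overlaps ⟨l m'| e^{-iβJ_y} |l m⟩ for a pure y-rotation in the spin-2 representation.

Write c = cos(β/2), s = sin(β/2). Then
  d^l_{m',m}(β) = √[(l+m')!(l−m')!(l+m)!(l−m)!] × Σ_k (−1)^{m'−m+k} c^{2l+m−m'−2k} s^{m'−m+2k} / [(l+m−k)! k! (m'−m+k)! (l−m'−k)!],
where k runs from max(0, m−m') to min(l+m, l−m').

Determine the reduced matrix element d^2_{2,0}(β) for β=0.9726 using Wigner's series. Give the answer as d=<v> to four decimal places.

d=0.4182

d^2_{2,0}(β=0.9726) via Wigner's sum:
c=cos(0.9726/2)=0.884068, s=sin(0.9726/2)=0.467358; N=√[24·1·2·2]=9.797959
k∈{0} keeps every argument non-negative
  k=0: (−1)^2·9.7980/(4)·0.8841^2·0.4674^2 = +0.418164
d^2_{2,0}(0.9726) = +0.418164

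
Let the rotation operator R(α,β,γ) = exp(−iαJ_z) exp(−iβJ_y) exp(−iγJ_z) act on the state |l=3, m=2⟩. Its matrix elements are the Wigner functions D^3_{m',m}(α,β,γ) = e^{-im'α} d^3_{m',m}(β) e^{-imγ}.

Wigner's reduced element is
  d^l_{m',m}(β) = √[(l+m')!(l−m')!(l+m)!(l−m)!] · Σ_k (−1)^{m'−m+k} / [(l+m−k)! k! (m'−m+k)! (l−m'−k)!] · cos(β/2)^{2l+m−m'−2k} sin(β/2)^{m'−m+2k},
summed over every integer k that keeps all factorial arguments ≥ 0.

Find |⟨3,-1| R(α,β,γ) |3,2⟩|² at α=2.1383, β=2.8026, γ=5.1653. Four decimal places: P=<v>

First d^3_{-1,2}(β=2.8026), then the phase factors e^{-i(-1)α} and e^{-i(2)γ}:
c=cos(2.8026/2)=0.168686, s=sin(2.8026/2)=0.985670; N=√[2·24·120·1]=75.894664
k∈{3,4} keeps every argument non-negative
  k=3: (−1)^0·75.8947/(12)·0.1687^3·0.9857^3 = +0.029071
  k=4: (−1)^1·75.8947/(24)·0.1687^1·0.9857^5 = -0.496291
d^3_{-1,2}(2.8026) = +0.029071 -0.496291 = -0.467220
|D^3_{-1,2}|² = |d^3_{-1,2}(β)|² = (-0.467220)² = 0.218294 (the z-rotation phases have unit modulus)

P=0.2183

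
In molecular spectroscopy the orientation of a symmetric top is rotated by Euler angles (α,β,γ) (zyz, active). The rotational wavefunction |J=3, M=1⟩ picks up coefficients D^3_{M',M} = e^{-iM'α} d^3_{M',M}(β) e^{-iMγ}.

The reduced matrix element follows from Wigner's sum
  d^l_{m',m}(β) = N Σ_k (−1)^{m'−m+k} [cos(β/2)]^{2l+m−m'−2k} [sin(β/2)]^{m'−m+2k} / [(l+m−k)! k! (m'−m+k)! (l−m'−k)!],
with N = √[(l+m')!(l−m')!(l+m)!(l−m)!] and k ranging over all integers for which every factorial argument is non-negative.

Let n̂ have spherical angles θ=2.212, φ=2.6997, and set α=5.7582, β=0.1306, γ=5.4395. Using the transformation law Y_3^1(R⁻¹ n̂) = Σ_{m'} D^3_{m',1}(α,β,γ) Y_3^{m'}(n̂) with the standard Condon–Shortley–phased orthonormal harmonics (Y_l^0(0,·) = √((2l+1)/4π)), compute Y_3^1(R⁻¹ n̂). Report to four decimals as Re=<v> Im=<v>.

Need the full column D^3_{m',1} for m'=−3..3 at α=5.7582, β=0.1306, γ=5.4395.
cos(β/2)=0.997869, sin(β/2)=0.065254
d^3_{-3,1}: single k=4 term ⇒ +0.000070;  D = +0.000052-0.000047i
d^3_{-2,1}: k∈[3..4] ⇒ +0.001746 -0.000004 = +0.001742;  D = +0.001705-0.000357i
d^3_{-1,1}: k∈[2..4] ⇒ +0.025331 -0.000144 +0.000000 = +0.025187;  D = +0.023918+0.007892i
d^3_{0,1}: k∈[1..3] ⇒ +0.223647 -0.002869 +0.000004 = +0.220782;  D = +0.146757+0.164945i
d^3_{1,1}: k∈[0..2] ⇒ +0.987280 -0.033775 +0.000108 = +0.953614;  D = +0.191440+0.934200i
d^3_{2,1}: k∈[0..1] ⇒ -0.204160 +0.001746 = -0.202414;  D = +0.064222-0.191956i
d^3_{3,1}: single k=0 term ⇒ +0.016351;  D = -0.012261+0.010818i
Y_3^{m'}(θ=2.212,φ=2.6997) and Σ D·Y over m':
  (+0.0001-0.0000i)·(-0.0521-0.2083i)  (+0.0017-0.0004i)·(-0.2490-0.3035i)  (+0.0239+0.0079i)·(-0.1847-0.0874i)  (+0.1468+0.1649i)·(+0.2703+0.0000i)  (+0.1914+0.9342i)·(+0.1847-0.0874i)  (+0.0642-0.1920i)·(-0.2490+0.3035i)  (-0.0123+0.0108i)·(+0.0521-0.2083i)
Y_3^1(R⁻¹ n̂) = +0.196281+0.266836i

Re=0.1963 Im=0.2668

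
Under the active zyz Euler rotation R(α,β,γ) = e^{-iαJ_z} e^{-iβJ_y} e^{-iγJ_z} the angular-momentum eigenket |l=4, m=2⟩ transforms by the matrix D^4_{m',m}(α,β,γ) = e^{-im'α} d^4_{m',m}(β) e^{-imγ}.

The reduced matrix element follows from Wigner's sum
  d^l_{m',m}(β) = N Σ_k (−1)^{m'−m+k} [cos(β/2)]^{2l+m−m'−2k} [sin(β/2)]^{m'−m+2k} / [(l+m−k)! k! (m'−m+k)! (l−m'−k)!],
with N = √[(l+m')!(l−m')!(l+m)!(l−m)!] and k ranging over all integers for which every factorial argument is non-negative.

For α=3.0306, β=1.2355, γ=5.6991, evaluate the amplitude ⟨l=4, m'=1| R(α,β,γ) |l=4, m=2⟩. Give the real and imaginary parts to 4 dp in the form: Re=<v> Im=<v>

D^4_{1,2}(3.0306,1.2355,5.6991) = e^{-i·1·3.0306}·d^4_{1,2}(1.2355)·e^{-i·2·5.6991}. Compute d first:
With c≡cos(β/2)=0.815184 and s≡sin(β/2)=0.579202, N=[120·6·720·2]^{1/2}=1018.233765
k∈{1,2,3} keeps every argument non-negative
  k=1: (−1)^0·1018.2338/(240)·0.8152^7·0.5792^1 = +0.587835
  k=2: (−1)^1·1018.2338/(48)·0.8152^5·0.5792^3 = -1.483799
  k=3: (−1)^2·1018.2338/(72)·0.8152^3·0.5792^5 = +0.499383
d^4_{1,2}(1.2355) = +0.587835 -1.483799 +0.499383 = -0.396581
Phases: e^{-i·(1)·3.0306}=-0.993847-0.110765i, e^{-i·(2)·5.6991}=+0.391835+0.920035i ⇒ D=+0.114024+0.379836i

Re=0.1140 Im=0.3798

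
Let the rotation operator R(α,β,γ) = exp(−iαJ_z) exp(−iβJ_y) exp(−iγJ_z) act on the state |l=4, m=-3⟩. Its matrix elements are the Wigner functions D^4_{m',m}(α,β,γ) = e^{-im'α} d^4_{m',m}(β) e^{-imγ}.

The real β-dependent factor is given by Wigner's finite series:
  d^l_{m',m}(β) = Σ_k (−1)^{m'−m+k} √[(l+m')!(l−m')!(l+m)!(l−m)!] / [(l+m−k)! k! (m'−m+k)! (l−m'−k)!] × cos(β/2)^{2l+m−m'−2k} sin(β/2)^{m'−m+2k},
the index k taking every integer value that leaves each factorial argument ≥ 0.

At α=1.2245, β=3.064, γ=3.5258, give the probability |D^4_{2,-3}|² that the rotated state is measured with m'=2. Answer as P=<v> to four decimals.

P=0.0207

First d^4_{2,-3}(β=3.064), then the phase factors e^{-i(2)α} and e^{-i(-3)γ}:
c=cos(3.064/2)=0.038787, s=sin(3.064/2)=0.999248; N=√[720·2·1·5040]=2693.993318
The bounds max(0,m−m')=0 and min(l+m,l−m')=1 give 2 terms
  k=0: (−1)^5·2693.9933/(240)·0.0388^3·0.9992^5 = -0.000653
  k=1: (−1)^6·2693.9933/(720)·0.0388^1·0.9992^7 = +0.144363
d^4_{2,-3}(3.064) = -0.000653 +0.144363 = +0.143711
|D^4_{2,-3}|² = |d^4_{2,-3}(β)|² = (+0.143711)² = 0.020653 (the z-rotation phases have unit modulus)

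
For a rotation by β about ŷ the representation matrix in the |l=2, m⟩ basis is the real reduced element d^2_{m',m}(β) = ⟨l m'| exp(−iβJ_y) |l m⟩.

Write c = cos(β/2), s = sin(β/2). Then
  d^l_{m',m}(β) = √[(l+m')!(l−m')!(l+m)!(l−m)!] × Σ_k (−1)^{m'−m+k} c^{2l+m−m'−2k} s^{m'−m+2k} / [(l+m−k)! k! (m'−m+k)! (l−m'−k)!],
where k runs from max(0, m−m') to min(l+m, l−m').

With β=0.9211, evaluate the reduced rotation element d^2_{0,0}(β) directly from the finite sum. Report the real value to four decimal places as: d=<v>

d^2_{0,0}(β=0.9211) via Wigner's sum:
Half-angle: c=0.895808, s=0.444441. N=√(2·2·2·2)=4.000000
The bounds max(0,m−m')=0 and min(l+m,l−m')=2 give 3 terms
  k=0: (−1)^0·4.0000/(4)·0.8958^4·0.4444^0 = +0.643962
  k=1: (−1)^1·4.0000/(1)·0.8958^2·0.4444^2 = -0.634042
  k=2: (−1)^2·4.0000/(4)·0.8958^0·0.4444^4 = +0.039017
d^2_{0,0}(0.9211) = +0.643962 -0.634042 +0.039017 = +0.048937

d=0.0489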